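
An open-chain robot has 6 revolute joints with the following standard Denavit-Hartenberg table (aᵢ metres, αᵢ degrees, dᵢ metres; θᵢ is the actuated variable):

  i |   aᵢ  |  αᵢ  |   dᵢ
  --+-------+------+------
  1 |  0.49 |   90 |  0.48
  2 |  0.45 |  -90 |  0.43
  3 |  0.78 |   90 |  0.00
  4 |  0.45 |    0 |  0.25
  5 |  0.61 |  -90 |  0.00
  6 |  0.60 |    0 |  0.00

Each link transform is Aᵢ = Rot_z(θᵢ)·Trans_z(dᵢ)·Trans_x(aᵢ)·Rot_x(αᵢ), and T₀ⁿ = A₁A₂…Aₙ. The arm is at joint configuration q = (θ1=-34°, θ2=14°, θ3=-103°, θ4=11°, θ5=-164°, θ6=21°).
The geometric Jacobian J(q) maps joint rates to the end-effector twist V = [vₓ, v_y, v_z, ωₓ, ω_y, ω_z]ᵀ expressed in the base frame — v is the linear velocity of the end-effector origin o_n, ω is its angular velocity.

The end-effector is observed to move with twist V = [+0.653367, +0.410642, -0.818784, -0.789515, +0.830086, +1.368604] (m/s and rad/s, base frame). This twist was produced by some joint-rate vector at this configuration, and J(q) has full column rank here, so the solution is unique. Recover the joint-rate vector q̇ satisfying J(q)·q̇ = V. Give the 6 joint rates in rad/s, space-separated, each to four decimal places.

o_n = [0.4641, -1.0327, 0.1387]
J₁: ẑ×o_n = [1.0327, 0.4641, -0.0000], ω = ẑ
J2: z=[-0.5592, -0.8290, 0.0000] o=[0.4062, -0.2740, 0.4800] → [0.2829, -0.1908, 0.4722, -0.5592, -0.8290, 0.0000]
J3: z=[-0.2006, 0.1353, 0.9703] o=[0.5278, -0.8747, 0.5889] → [0.0925, -0.1521, 0.0403, -0.2006, 0.1353, 0.9703]
J4: z=[-0.6580, 0.7152, -0.2357] o=[-0.0384, -1.4095, 0.5464] → [-0.2027, -0.3867, -0.6073, -0.6580, 0.7152, -0.2357]
J5: z=[-0.6580, 0.7152, -0.2357] o=[-0.5407, -1.5220, 0.5468] → [-0.1765, -0.5053, -1.0405, -0.6580, 0.7152, -0.2357]
J6: z=[-0.1508, -0.4319, -0.8892] o=[-0.0907, -1.1868, 0.3076] → [0.2099, -0.5188, 0.2163, -0.1508, -0.4319, -0.8892]
q̇ = J⁺·V = [0.9350, 0.4270, -0.1640, 0.7980, 0.3090, -0.9600]

0.9350 0.4270 -0.1640 0.7980 0.3090 -0.9600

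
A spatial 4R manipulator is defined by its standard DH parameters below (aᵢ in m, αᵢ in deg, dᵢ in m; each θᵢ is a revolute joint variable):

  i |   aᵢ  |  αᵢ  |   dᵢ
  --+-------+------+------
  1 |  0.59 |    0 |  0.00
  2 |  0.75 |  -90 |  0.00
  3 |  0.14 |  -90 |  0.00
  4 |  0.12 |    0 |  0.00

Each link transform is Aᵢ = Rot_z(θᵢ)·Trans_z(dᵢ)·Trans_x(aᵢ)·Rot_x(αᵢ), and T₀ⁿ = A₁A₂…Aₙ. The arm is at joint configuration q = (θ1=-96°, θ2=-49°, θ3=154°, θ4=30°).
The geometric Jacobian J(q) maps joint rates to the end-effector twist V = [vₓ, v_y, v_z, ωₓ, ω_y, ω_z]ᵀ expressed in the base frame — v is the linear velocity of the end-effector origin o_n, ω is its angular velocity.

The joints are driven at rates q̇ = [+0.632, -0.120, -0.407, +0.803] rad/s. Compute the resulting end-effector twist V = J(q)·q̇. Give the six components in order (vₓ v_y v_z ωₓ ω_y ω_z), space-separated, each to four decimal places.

0.3826 -0.2606 -0.0681 0.0549 0.5353 1.2337

o_n = [-0.5309, -0.8421, -0.1069]
J₁: ẑ×o_n = [0.8421, -0.5309, 0.0000], ω = ẑ
J2: z=[0.0000, 0.0000, 1.0000] o=[-0.0617, -0.5868, 0.0000] → [0.2553, -0.4692, 0.0000, 0.0000, 0.0000, 1.0000]
J3: z=[0.5736, -0.8192, 0.0000] o=[-0.6760, -1.0170, 0.0000] → [0.0876, 0.0613, 0.2192, 0.5736, -0.8192, 0.0000]
J4: z=[0.3591, 0.2514, 0.8988] o=[-0.5730, -0.9448, -0.0614] → [-0.1038, 0.0542, 0.0263, 0.3591, 0.2514, 0.8988]
V = J·q̇ = [0.3826, -0.2606, -0.0681, 0.0549, 0.5353, 1.2337]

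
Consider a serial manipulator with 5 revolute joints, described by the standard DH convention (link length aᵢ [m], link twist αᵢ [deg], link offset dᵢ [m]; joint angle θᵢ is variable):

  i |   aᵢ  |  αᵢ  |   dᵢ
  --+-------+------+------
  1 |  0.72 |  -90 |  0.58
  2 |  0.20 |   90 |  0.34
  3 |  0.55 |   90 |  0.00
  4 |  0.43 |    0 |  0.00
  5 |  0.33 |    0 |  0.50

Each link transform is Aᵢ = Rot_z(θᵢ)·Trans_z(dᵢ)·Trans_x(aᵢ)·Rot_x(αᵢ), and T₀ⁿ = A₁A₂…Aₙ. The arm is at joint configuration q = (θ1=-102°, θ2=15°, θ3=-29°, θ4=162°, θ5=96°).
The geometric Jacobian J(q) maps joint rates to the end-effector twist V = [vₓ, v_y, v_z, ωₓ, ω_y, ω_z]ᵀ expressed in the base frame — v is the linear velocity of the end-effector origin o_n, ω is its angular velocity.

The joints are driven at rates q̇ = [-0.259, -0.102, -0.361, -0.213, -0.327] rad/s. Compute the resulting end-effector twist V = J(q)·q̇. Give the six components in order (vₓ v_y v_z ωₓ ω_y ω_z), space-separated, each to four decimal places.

0.0137 0.2741 0.1942 0.3291 -0.2329 -0.6755

o_n = [-0.2732, -0.6484, 0.3911]
J₁: ẑ×o_n = [0.6484, -0.2732, 0.0000], ω = ẑ
J2: z=[0.9781, -0.2079, 0.0000] o=[-0.1497, -0.7043, 0.5800] → [0.0393, 0.1847, 0.0289, 0.9781, -0.2079, 0.0000]
J3: z=[-0.0538, -0.2532, 0.9659] o=[0.1427, -0.9639, 0.5282] → [-0.2700, -0.4091, -0.1223, -0.0538, -0.2532, 0.9659]
J4: z=[-0.7581, 0.6399, 0.1255] o=[-0.2147, -1.3630, 0.4037] → [-0.0977, -0.0169, -0.5043, -0.7581, 0.6399, 0.1255]
J5: z=[-0.7581, 0.6399, 0.1255] o=[0.0439, -1.0999, 0.6247] → [-0.2061, -0.2168, -0.1393, -0.7581, 0.6399, 0.1255]
V = J·q̇ = [0.0137, 0.2741, 0.1942, 0.3291, -0.2329, -0.6755]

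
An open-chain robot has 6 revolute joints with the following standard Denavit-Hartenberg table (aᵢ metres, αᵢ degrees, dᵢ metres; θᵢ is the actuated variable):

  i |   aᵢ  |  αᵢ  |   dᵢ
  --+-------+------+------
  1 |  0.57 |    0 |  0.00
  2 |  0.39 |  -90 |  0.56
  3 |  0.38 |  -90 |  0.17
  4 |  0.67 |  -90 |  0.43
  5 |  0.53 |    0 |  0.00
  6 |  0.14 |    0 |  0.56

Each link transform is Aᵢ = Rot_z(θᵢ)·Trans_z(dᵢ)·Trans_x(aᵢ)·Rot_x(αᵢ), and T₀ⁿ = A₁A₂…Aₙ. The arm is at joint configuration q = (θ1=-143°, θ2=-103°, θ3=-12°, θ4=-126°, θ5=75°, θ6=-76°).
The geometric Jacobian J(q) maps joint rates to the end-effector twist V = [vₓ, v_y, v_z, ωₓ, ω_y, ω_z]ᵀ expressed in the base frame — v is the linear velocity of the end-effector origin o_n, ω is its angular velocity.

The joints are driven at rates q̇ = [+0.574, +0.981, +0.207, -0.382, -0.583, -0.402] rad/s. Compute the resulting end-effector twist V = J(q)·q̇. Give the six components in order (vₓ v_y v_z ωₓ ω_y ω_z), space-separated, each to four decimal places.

o_n = [-1.8731, -0.2696, 0.6952]
J₁: ẑ×o_n = [0.2696, -1.8731, 0.0000], ω = ẑ
J2: z=[0.0000, 0.0000, 1.0000] o=[-0.4552, -0.3430, 0.0000] → [-0.0734, -1.4179, 0.0000, 0.0000, 0.0000, 1.0000]
J3: z=[-0.9135, -0.4067, 0.0000] o=[-0.6138, 0.0132, 0.5600] → [-0.0550, 0.1235, -0.2538, -0.9135, -0.4067, 0.0000]
J4: z=[-0.0846, 0.1899, -0.9781] o=[-0.9203, 0.2837, 0.6390] → [-0.5305, 0.9367, 0.2278, -0.0846, 0.1899, -0.9781]
J5: z=[-0.8588, 0.4838, 0.1682] o=[-1.2952, -0.2070, 0.1365] → [0.2808, 0.3826, 0.3334, -0.8588, 0.4838, 0.1682]
J6: z=[-0.8588, 0.4838, 0.1682] o=[-1.3212, -0.4215, 0.6205] → [0.0106, -0.0287, 0.1366, -0.8588, 0.4838, 0.1682]
V = J·q̇ = [0.1060, -3.0099, -0.3888, 0.6892, -0.6333, 1.7630]

0.1060 -3.0099 -0.3888 0.6892 -0.6333 1.7630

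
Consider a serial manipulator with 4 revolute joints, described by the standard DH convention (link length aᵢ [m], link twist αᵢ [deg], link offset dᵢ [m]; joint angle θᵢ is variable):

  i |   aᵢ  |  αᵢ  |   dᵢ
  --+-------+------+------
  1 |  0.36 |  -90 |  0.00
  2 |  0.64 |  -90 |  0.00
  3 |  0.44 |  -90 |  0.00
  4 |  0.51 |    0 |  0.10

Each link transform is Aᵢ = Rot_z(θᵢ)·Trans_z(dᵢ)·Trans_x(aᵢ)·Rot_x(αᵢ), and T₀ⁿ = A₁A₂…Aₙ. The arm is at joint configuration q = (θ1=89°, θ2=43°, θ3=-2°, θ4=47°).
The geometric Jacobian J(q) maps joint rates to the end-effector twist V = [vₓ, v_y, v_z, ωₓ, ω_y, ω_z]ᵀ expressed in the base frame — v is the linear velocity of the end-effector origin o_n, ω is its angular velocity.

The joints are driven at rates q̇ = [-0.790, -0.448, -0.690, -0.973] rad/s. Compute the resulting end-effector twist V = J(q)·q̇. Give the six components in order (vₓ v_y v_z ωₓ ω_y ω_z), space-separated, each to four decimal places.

o_n = [0.1014, 1.6593, -0.7030]
J₁: ẑ×o_n = [-1.6593, 0.1014, 0.0000], ω = ẑ
J2: z=[-0.9998, 0.0175, 0.0000] o=[0.0063, 0.3599, 0.0000] → [-0.0123, -0.7029, -1.3008, -0.9998, 0.0175, 0.0000]
J3: z=[-0.0119, -0.6819, -0.7314] o=[0.0145, 0.8279, -0.4365] → [0.7898, -0.0668, 0.0494, -0.0119, -0.6819, -0.7314]
J4: z=[0.9997, 0.0081, -0.0238] o=[0.0047, 1.1498, -0.7364] → [0.0124, -0.0356, 0.5086, 0.9997, 0.0081, -0.0238]
V = J·q̇ = [0.7593, 0.3155, 0.0538, -0.5165, 0.4548, -0.2622]

0.7593 0.3155 0.0538 -0.5165 0.4548 -0.2622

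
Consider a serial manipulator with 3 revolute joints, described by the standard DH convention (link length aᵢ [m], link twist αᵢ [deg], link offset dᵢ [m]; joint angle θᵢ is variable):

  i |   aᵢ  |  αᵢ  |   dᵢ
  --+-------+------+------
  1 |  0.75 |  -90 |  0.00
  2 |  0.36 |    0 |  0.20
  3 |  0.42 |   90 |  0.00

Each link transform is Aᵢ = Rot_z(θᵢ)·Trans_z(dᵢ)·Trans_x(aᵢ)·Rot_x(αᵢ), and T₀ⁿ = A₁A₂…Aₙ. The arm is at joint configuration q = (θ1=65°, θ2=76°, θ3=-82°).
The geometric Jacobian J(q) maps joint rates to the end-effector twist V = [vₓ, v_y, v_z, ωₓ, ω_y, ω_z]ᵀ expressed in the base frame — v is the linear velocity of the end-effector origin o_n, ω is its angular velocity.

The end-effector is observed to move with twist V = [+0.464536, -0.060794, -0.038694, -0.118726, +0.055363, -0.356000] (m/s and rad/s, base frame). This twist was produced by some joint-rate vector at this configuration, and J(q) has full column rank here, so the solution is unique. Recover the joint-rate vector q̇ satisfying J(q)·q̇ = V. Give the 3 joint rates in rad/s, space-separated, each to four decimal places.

o_n = [0.3490, 1.2218, -0.3054]
J₁: ẑ×o_n = [-1.2218, 0.3490, 0.0000], ω = ẑ
J2: z=[-0.9063, 0.4226, 0.0000] o=[0.3170, 0.6797, 0.0000] → [-0.1291, -0.2768, -0.5048, -0.9063, 0.4226, 0.0000]
J3: z=[-0.9063, 0.4226, 0.0000] o=[0.1725, 0.8432, -0.3493] → [0.0186, 0.0398, -0.4177, -0.9063, 0.4226, 0.0000]
q̇ = J⁺·V = [-0.3560, -0.1840, 0.3150]

-0.3560 -0.1840 0.3150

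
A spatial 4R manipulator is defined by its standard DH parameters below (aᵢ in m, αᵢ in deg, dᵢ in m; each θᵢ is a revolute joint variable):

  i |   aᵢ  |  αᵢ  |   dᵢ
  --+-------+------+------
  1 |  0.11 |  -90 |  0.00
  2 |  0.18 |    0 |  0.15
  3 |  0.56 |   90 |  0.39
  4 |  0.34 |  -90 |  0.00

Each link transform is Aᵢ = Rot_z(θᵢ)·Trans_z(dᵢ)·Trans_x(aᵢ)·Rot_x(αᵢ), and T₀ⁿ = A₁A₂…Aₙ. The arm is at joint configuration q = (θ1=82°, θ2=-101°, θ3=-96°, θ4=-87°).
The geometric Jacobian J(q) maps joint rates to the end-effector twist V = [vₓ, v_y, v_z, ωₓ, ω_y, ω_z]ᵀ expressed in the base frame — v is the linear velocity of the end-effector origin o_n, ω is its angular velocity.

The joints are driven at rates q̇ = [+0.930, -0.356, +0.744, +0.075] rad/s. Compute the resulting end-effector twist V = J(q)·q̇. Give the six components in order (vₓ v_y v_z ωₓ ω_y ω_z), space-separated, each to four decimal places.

o_n = [-0.2649, -0.4444, 0.0078]
J₁: ẑ×o_n = [0.4444, -0.2649, 0.0000], ω = ẑ
J2: z=[-0.9903, 0.1392, 0.0000] o=[0.0153, 0.1089, 0.0000] → [0.0011, 0.0077, 0.5869, -0.9903, 0.1392, 0.0000]
J3: z=[-0.9903, 0.1392, 0.0000] o=[-0.1380, 0.0958, 0.1767] → [-0.0235, -0.1673, 0.5525, -0.9903, 0.1392, 0.0000]
J4: z=[0.0407, 0.2895, -0.9563] o=[-0.5987, -0.3802, 0.0130] → [-0.0628, -0.3191, -0.0993, 0.0407, 0.2895, -0.9563]
V = J·q̇ = [0.3907, -0.3975, 0.1947, -0.3812, 0.0757, 0.8583]

0.3907 -0.3975 0.1947 -0.3812 0.0757 0.8583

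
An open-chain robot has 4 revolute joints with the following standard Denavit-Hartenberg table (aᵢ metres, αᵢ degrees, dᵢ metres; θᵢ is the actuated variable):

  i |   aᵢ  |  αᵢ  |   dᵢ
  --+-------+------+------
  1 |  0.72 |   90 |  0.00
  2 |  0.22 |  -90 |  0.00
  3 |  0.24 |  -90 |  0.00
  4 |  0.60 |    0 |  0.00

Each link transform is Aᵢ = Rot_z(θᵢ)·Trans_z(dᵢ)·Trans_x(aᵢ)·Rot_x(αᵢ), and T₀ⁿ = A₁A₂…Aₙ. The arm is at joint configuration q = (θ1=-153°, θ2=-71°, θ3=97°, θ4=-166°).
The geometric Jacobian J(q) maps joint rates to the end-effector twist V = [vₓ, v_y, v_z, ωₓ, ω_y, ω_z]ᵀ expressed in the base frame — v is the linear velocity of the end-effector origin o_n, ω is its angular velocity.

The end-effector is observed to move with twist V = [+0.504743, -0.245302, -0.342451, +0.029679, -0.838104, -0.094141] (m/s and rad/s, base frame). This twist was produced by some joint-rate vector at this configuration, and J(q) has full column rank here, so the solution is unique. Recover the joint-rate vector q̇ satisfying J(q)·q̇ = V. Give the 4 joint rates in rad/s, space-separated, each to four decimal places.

o_n = [-0.9939, -0.1253, -0.2002]
J₁: ẑ×o_n = [0.1253, -0.9939, 0.0000], ω = ẑ
J2: z=[-0.4540, 0.8910, 0.0000] o=[-0.6415, -0.3269, 0.0000] → [-0.1784, -0.0909, 0.2224, -0.4540, 0.8910, 0.0000]
J3: z=[-0.8425, -0.4293, 0.3256] o=[-0.7053, -0.3594, -0.2080] → [-0.0796, -0.0874, -0.3211, -0.8425, -0.4293, 0.3256]
J4: z=[0.2326, 0.2553, 0.9385] o=[-0.5887, -0.5673, -0.1804] → [-0.4199, -0.3757, 0.2063, 0.2326, 0.2553, 0.9385]
q̇ = J⁺·V = [0.5870, -0.6670, 0.1130, -0.7650]

0.5870 -0.6670 0.1130 -0.7650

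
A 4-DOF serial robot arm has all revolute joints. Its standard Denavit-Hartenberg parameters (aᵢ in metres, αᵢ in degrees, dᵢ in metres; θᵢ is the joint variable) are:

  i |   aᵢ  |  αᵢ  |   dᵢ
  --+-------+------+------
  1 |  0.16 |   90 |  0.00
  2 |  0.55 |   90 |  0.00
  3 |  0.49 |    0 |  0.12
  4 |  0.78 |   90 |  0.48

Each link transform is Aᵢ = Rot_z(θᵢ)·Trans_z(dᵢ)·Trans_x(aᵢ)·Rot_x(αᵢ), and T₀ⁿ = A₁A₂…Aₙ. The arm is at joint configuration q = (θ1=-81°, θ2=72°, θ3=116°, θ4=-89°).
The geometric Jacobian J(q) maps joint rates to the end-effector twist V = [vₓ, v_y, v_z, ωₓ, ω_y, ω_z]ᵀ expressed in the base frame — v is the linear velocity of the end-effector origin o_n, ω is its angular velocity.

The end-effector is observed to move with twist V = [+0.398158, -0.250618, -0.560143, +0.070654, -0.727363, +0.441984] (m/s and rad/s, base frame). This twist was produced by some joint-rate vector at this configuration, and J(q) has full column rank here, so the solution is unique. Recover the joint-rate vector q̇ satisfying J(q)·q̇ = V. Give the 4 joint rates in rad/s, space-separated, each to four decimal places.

o_n = [-0.6206, -1.1604, 0.7944]
J₁: ẑ×o_n = [1.1604, -0.6206, 0.0000], ω = ẑ
J2: z=[-0.9877, -0.1564, 0.0000] o=[0.0250, -0.1580, 0.0000] → [-0.1243, 0.7846, 0.8890, -0.9877, -0.1564, 0.0000]
J3: z=[0.1488, -0.9393, -0.3090] o=[0.0516, -0.3259, 0.5231] → [-0.5127, 0.1674, -0.7556, 0.1488, -0.9393, -0.3090]
J4: z=[0.1488, -0.9393, -0.3090] o=[-0.3759, -0.4420, 0.2817] → [-0.7035, -0.0006, -0.3368, 0.1488, -0.9393, -0.3090]
q̇ = J⁺·V = [0.6790, 0.0440, 0.8140, -0.0470]

0.6790 0.0440 0.8140 -0.0470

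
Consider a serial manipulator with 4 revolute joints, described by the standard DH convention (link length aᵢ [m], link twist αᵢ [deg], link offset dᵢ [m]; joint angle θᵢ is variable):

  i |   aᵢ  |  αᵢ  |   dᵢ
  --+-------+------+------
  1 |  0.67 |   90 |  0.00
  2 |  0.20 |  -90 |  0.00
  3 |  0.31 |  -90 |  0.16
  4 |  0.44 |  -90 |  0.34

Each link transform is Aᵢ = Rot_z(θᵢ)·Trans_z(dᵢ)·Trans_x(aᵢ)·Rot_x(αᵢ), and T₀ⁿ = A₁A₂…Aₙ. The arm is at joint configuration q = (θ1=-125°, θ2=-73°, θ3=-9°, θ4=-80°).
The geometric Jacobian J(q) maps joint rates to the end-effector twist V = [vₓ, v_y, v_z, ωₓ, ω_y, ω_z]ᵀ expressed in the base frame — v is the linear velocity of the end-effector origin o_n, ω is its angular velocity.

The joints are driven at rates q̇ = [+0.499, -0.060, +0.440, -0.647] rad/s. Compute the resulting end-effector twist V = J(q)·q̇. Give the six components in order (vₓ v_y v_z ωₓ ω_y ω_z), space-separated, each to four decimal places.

0.9077 -0.3517 0.3499 -0.6987 0.0117 0.7244

o_n = [-0.5906, -1.3236, -0.4336]
J₁: ẑ×o_n = [1.3236, -0.5906, 0.0000], ω = ẑ
J2: z=[-0.8192, 0.5736, 0.0000] o=[-0.3843, -0.5488, 0.0000] → [-0.2487, -0.3552, 0.7530, -0.8192, 0.5736, 0.0000]
J3: z=[-0.5485, -0.7834, 0.2924] o=[-0.4178, -0.5967, -0.1913] → [0.4024, -0.1835, 0.2633, -0.5485, -0.7834, 0.2924]
J4: z=[0.7828, -0.6040, -0.1496] o=[-0.5967, -0.7676, -0.4373] → [-0.0854, -0.0038, -0.4316, 0.7828, -0.6040, -0.1496]
V = J·q̇ = [0.9077, -0.3517, 0.3499, -0.6987, 0.0117, 0.7244]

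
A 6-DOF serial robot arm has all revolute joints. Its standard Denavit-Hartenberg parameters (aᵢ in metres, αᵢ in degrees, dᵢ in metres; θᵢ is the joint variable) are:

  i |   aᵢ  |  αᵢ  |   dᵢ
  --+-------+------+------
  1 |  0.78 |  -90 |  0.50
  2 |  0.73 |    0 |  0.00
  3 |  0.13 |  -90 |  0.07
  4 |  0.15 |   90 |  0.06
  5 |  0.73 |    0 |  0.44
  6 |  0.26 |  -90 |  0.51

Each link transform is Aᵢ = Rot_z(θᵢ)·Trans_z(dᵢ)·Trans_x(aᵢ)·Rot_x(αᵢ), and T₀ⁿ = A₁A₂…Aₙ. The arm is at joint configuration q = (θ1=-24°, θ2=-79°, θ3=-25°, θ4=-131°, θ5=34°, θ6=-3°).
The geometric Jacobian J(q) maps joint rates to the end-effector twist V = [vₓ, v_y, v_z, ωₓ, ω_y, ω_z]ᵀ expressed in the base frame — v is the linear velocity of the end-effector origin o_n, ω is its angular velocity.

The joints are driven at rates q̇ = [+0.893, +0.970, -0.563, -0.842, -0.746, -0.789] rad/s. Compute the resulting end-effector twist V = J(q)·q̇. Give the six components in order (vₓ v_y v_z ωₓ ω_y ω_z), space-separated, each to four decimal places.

-0.1677 1.0041 -1.1044 -0.4272 1.7381 1.8134

o_n = [1.7203, -0.5635, 0.1701]
J₁: ẑ×o_n = [0.5635, 1.7203, -0.0000], ω = ẑ
J2: z=[0.4067, 0.9135, 0.0000] o=[0.7126, -0.3173, 0.5000] → [-0.3014, 0.1342, -1.0208, 0.4067, 0.9135, 0.0000]
J3: z=[0.4067, 0.9135, 0.0000] o=[0.8398, -0.3739, 1.2166] → [-0.9560, 0.4256, -0.8815, 0.4067, 0.9135, 0.0000]
J4: z=[0.8864, -0.3947, 0.2419] o=[0.8396, -0.2972, 1.3427] → [0.5272, 1.2525, 0.1115, 0.8864, -0.3947, 0.2419]
J5: z=[-0.1000, -0.6736, -0.7323] o=[0.9605, -0.2271, 1.2618] → [0.4890, -0.6656, 0.5454, -0.1000, -0.6736, -0.7323]
J6: z=[-0.1000, -0.6736, -0.7323] o=[1.5519, -0.3064, 0.6531] → [0.1370, -0.1716, 0.1392, -0.1000, -0.6736, -0.7323]
V = J·q̇ = [-0.1677, 1.0041, -1.1044, -0.4272, 1.7381, 1.8134]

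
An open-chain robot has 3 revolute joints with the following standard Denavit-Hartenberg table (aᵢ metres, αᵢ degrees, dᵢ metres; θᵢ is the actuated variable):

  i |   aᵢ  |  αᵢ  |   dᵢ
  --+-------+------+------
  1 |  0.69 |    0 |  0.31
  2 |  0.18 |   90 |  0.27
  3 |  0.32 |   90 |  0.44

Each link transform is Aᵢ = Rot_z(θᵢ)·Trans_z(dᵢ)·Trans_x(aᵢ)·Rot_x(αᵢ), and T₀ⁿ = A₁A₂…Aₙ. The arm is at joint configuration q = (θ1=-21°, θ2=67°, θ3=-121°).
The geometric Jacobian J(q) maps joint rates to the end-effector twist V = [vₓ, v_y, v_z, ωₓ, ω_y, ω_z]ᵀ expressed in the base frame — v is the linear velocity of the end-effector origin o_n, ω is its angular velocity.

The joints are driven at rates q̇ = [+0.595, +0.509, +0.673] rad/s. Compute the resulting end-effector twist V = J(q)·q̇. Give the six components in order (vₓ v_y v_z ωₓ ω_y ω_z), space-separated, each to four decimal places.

0.6007 0.8771 -0.1109 0.4841 -0.4675 1.1040

o_n = [0.9712, -0.5420, 0.3057]
J₁: ẑ×o_n = [0.5420, 0.9712, -0.0000], ω = ẑ
J2: z=[0.0000, 0.0000, 1.0000] o=[0.6442, -0.2473, 0.3100] → [0.2947, 0.3271, -0.0000, 0.0000, 0.0000, 1.0000]
J3: z=[0.7193, -0.6947, 0.0000] o=[0.7692, -0.1178, 0.5800] → [0.1905, 0.1973, -0.1648, 0.7193, -0.6947, 0.0000]
V = J·q̇ = [0.6007, 0.8771, -0.1109, 0.4841, -0.4675, 1.1040]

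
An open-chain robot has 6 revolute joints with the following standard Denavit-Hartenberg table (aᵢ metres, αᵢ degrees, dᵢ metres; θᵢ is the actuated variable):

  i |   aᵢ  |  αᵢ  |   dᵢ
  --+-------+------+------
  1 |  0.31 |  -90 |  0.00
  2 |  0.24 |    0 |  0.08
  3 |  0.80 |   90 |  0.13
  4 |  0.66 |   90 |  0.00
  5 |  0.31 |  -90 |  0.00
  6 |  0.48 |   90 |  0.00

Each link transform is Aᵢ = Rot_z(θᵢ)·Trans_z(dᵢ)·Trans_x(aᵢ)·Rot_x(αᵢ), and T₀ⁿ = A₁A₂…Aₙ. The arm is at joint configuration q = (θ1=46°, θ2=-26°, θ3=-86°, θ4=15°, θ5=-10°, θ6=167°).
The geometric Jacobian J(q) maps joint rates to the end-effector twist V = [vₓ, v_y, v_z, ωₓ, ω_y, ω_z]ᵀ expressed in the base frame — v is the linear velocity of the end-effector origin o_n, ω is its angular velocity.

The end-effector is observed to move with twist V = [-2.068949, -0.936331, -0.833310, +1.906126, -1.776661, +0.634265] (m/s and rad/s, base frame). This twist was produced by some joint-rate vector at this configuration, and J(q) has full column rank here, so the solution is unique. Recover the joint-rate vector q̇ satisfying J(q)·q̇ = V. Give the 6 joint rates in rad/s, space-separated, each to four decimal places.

o_n = [-0.3003, 0.3296, 1.2628]
J₁: ẑ×o_n = [-0.3296, -0.3003, 0.0000], ω = ẑ
J2: z=[-0.7193, 0.6947, 0.0000] o=[0.2153, 0.2230, 0.0000] → [0.8772, 0.9084, 0.2815, -0.7193, 0.6947, 0.0000]
J3: z=[-0.7193, 0.6947, 0.0000] o=[0.3076, 0.4337, 0.1052] → [0.8041, 0.8327, 0.4972, -0.7193, 0.6947, 0.0000]
J4: z=[-0.6441, -0.6670, -0.3746] o=[0.0059, 0.3085, 0.8470] → [-0.2694, 0.3825, -0.2178, -0.6441, -0.6670, -0.3746]
J5: z=[0.6275, -0.7407, 0.2400] o=[-0.2828, 0.2553, 1.4380] → [0.1120, 0.1058, 0.0337, 0.6275, -0.7407, 0.2400]
J6: z=[-0.7103, -0.6708, -0.2134] o=[-0.3817, 0.2667, 1.7316] → [0.3279, -0.3504, 0.0100, -0.7103, -0.6708, -0.2134]
q̇ = J⁺·V = [0.5430, -0.8820, -0.8500, 0.8360, 0.8610, -0.9270]

0.5430 -0.8820 -0.8500 0.8360 0.8610 -0.9270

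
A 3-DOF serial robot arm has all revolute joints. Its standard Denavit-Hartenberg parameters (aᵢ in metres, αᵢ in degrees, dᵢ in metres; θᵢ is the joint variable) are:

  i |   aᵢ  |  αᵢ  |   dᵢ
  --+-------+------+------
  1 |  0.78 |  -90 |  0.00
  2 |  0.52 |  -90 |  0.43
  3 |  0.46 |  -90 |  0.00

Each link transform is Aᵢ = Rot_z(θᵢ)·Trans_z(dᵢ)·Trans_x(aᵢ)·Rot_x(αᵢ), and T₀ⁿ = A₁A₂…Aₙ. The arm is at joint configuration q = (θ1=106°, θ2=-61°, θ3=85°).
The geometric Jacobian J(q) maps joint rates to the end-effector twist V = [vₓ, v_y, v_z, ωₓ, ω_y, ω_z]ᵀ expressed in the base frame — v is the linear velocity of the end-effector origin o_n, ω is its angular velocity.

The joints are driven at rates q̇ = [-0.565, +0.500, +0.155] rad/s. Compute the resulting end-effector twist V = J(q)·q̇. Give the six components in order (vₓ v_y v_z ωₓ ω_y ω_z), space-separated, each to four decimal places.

o_n = [-0.2627, 1.0186, 0.4899]
J₁: ẑ×o_n = [-1.0186, -0.2627, 0.0000], ω = ẑ
J2: z=[-0.9613, -0.2756, 0.0000] o=[-0.2150, 0.7498, 0.0000] → [-0.1350, 0.4709, -0.2715, -0.9613, -0.2756, 0.0000]
J3: z=[-0.2411, 0.8407, -0.4848] o=[-0.6978, 0.8736, 0.4548] → [0.0998, -0.2025, -0.4008, -0.2411, 0.8407, -0.4848]
V = J·q̇ = [0.5235, 0.3525, -0.1979, -0.5180, -0.0075, -0.6401]

0.5235 0.3525 -0.1979 -0.5180 -0.0075 -0.6401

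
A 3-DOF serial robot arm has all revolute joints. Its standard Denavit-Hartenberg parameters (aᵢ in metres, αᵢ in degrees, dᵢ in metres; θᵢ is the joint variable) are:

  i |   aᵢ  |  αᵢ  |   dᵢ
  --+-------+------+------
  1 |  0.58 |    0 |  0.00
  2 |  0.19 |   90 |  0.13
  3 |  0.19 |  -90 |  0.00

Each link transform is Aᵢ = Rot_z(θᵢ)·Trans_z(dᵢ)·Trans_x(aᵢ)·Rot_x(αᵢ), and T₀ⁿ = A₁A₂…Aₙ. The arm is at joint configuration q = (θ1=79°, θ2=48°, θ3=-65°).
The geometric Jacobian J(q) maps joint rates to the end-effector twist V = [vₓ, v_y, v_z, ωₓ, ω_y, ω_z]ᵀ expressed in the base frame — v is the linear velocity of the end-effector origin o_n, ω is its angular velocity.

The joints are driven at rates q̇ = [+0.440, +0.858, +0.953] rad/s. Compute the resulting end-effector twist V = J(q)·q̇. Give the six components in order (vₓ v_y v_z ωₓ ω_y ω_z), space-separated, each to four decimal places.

o_n = [-0.0520, 0.7852, -0.0422]
J₁: ẑ×o_n = [-0.7852, -0.0520, 0.0000], ω = ẑ
J2: z=[0.0000, 0.0000, 1.0000] o=[0.1107, 0.5693, 0.0000] → [-0.2159, -0.1627, 0.0000, 0.0000, 0.0000, 1.0000]
J3: z=[0.7986, 0.6018, 0.0000] o=[-0.0037, 0.7211, 0.1300] → [-0.1036, 0.1375, 0.0803, 0.7986, 0.6018, 0.0000]
V = J·q̇ = [-0.6295, -0.0314, 0.0765, 0.7611, 0.5735, 1.2980]

-0.6295 -0.0314 0.0765 0.7611 0.5735 1.2980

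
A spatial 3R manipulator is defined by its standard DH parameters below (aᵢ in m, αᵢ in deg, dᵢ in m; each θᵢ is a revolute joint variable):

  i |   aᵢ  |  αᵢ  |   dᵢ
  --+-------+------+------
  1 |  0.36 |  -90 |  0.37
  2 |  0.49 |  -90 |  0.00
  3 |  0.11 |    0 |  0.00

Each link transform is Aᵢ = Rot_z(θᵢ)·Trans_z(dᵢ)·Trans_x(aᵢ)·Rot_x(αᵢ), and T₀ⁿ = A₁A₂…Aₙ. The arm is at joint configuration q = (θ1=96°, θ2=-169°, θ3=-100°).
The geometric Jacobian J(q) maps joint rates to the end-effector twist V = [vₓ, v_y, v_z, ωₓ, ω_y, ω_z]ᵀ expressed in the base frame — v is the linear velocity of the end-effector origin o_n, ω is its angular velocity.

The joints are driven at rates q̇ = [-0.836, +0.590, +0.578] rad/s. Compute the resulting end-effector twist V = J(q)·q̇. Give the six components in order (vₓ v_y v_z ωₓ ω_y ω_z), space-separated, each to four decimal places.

o_n = [-0.0970, -0.1130, 0.4599]
J₁: ẑ×o_n = [0.1130, -0.0970, 0.0000], ω = ẑ
J2: z=[-0.9945, -0.1045, 0.0000] o=[-0.0376, 0.3580, 0.3700] → [-0.0094, 0.0894, 0.4622, -0.9945, -0.1045, 0.0000]
J3: z=[-0.0199, 0.1898, 0.9816] o=[0.0126, -0.1203, 0.4635] → [-0.0079, -0.1078, 0.0207, -0.0199, 0.1898, 0.9816]
V = J·q̇ = [-0.1046, 0.0716, 0.2847, -0.5983, 0.0480, -0.2686]

-0.1046 0.0716 0.2847 -0.5983 0.0480 -0.2686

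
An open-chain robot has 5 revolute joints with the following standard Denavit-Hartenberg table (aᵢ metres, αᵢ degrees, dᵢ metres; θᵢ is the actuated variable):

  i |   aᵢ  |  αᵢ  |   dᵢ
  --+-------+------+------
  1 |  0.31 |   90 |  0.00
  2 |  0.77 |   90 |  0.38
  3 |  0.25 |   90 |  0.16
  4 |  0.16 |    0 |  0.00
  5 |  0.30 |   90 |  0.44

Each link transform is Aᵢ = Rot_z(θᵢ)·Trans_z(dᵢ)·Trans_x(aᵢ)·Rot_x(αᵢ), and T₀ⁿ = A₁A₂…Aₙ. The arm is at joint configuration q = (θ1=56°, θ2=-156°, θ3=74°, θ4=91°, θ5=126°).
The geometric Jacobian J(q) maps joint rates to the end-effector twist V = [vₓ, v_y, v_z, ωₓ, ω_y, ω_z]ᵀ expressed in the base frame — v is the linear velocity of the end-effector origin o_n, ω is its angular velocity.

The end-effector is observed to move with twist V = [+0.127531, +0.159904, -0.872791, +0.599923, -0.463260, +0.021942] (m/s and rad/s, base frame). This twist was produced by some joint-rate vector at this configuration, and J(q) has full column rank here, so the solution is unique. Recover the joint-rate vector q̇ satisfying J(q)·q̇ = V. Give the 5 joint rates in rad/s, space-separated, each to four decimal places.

-0.1250 0.7520 0.1540 -0.3800 0.3640

o_n = [-0.2483, -0.8439, -0.3587]
J₁: ẑ×o_n = [0.8439, -0.2483, 0.0000], ω = ẑ
J2: z=[0.8290, -0.5592, 0.0000] o=[0.1733, 0.2570, 0.0000] → [0.2006, 0.2974, -1.1484, 0.8290, -0.5592, 0.0000]
J3: z=[-0.2274, -0.3372, 0.9135] o=[0.0950, -0.5387, -0.3132] → [0.2942, -0.3240, -0.0464, -0.2274, -0.3372, 0.9135]
J4: z=[-0.7196, -0.5739, -0.3910] o=[0.2227, -0.7792, -0.1950] → [0.0686, 0.0664, -0.2237, -0.7196, -0.5739, -0.3910]
J5: z=[-0.7196, -0.5739, -0.3910] o=[0.1845, -0.8310, -0.0486] → [0.1730, -0.0539, -0.2391, -0.7196, -0.5739, -0.3910]
q̇ = J⁺·V = [-0.1250, 0.7520, 0.1540, -0.3800, 0.3640]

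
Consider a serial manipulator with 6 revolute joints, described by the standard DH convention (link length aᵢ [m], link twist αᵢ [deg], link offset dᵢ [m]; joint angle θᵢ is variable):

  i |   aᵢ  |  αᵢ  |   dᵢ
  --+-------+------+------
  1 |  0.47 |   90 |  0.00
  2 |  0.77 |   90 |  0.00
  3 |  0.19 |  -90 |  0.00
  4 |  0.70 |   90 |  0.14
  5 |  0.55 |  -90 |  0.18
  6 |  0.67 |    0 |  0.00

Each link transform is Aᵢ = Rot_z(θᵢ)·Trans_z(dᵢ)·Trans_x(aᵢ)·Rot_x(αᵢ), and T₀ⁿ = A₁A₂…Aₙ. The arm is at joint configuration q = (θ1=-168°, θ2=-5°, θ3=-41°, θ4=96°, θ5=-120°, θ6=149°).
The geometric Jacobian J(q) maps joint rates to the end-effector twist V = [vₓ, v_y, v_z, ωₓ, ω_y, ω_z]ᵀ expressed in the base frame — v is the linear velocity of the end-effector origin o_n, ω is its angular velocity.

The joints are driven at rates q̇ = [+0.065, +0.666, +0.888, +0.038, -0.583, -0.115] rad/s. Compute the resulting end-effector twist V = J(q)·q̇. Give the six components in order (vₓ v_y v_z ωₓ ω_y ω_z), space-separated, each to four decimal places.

0.6191 0.1326 0.5936 0.2159 1.1824 -0.9470

o_n = [-1.3681, -0.1339, 0.6152]
J₁: ẑ×o_n = [0.1339, -1.3681, 0.0000], ω = ẑ
J2: z=[-0.2079, 0.9781, 0.0000] o=[-0.4597, -0.0977, 0.0000] → [0.6018, 0.1279, 0.8960, -0.2079, 0.9781, 0.0000]
J3: z=[0.0853, 0.0181, -0.9962] o=[-1.2100, -0.2572, -0.0671] → [0.1352, 0.0992, 0.0134, 0.0853, 0.0181, -0.9962]
J4: z=[-0.7962, 0.6023, -0.0572] o=[-1.3238, -0.4088, -0.0796] → [0.4343, 0.5558, -0.1923, -0.7962, 0.6023, -0.0572]
J5: z=[-0.6046, -0.7956, 0.0387] o=[-1.4508, -0.2787, 0.6107] → [-0.0092, 0.0059, -0.0217, -0.6046, -0.7956, 0.0387]
J6: z=[0.3789, -0.2445, 0.8925] o=[-1.1743, -0.7268, 0.3706] → [-0.5890, -0.2656, 0.1773, 0.3789, -0.2445, 0.8925]
V = J·q̇ = [0.6191, 0.1326, 0.5936, 0.2159, 1.1824, -0.9470]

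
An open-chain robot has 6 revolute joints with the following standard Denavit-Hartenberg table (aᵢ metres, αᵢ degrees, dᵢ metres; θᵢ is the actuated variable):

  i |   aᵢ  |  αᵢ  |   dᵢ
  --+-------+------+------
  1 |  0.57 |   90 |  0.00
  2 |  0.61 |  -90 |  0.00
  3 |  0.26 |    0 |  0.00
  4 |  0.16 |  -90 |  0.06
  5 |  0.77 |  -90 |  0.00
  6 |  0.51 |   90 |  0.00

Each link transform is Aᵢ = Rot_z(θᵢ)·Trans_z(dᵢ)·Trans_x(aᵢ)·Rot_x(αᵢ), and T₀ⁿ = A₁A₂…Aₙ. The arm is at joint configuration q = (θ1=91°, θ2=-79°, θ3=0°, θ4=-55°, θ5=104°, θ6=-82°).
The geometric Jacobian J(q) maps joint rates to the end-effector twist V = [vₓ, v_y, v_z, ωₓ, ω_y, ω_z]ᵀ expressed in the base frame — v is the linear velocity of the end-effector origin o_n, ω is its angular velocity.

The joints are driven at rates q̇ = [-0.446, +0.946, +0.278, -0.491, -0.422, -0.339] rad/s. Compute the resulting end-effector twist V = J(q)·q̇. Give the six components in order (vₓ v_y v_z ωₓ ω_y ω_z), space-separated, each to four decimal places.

o_n = [-0.3264, 0.0624, -1.3799]
J₁: ẑ×o_n = [-0.0624, -0.3264, 0.0000], ω = ẑ
J2: z=[0.9998, 0.0175, 0.0000] o=[-0.0099, 0.5699, 0.0000] → [-0.0241, 1.3797, -0.5019, 0.9998, 0.0175, 0.0000]
J3: z=[-0.0171, 0.9815, 0.1908] o=[-0.0120, 0.6863, -0.5988] → [-0.6476, -0.0734, 0.3193, -0.0171, 0.9815, 0.1908]
J4: z=[-0.0171, 0.9815, 0.1908] o=[-0.0128, 0.7359, -0.8540] → [-0.3876, -0.0688, 0.3193, -0.0171, 0.9815, 0.1908]
J5: z=[-0.5762, 0.1463, -0.8041] o=[0.1169, 0.8146, -0.9327] → [-0.6703, 0.0987, 0.4983, -0.5762, 0.1463, -0.8041]
J6: z=[-0.7970, 0.1174, 0.5925] o=[-0.0225, 0.0582, -0.9703] → [-0.0505, -0.5065, 0.0324, -0.7970, 0.1174, 0.5925]
V = J·q̇ = [0.3153, 1.5942, -0.7641, 1.4628, -0.2941, -0.3482]

0.3153 1.5942 -0.7641 1.4628 -0.2941 -0.3482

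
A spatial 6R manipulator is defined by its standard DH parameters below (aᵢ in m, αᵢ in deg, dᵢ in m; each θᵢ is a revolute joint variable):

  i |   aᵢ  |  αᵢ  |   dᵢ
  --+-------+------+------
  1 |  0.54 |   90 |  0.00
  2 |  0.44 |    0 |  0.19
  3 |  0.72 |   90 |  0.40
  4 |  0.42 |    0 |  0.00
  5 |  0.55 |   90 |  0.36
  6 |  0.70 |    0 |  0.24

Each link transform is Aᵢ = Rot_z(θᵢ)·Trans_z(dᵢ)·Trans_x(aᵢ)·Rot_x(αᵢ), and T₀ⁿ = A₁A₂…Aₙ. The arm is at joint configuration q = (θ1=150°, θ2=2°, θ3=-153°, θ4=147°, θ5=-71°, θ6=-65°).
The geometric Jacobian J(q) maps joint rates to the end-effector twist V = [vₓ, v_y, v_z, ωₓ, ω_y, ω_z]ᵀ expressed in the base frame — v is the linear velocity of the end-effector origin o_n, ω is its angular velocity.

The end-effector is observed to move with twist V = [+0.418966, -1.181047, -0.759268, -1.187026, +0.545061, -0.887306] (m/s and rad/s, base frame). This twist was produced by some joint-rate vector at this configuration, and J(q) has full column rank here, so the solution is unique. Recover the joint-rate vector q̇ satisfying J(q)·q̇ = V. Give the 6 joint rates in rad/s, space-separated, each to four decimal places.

o_n = [0.4369, 1.5738, -0.6150]
J₁: ẑ×o_n = [-1.5738, 0.4369, 0.0000], ω = ẑ
J2: z=[0.5000, 0.8660, 0.0000] o=[-0.4677, 0.2700, 0.0000] → [-0.5326, 0.3075, -0.1315, 0.5000, 0.8660, 0.0000]
J3: z=[0.5000, 0.8660, 0.0000] o=[-0.7535, 0.6544, 0.0154] → [-0.5459, 0.3152, -0.5713, 0.5000, 0.8660, 0.0000]
J4: z=[0.4199, -0.2424, 0.8746] o=[-0.0081, 0.6860, -0.3337] → [-0.7083, 0.5074, 0.4806, 0.4199, -0.2424, 0.8746]
J5: z=[0.4199, -0.2424, 0.8746] o=[-0.1605, 1.0381, -0.1629] → [-0.3589, 0.7124, 0.3697, 0.4199, -0.2424, 0.8746]
J6: z=[0.6140, -0.6338, -0.4704] o=[0.3582, 1.3548, 0.0874] → [0.5482, 0.3943, 0.1843, 0.6140, -0.6338, -0.4704]
q̇ = J⁺·V = [0.1640, -0.2770, -0.0010, -0.9370, -0.6130, -0.6470]

0.1640 -0.2770 -0.0010 -0.9370 -0.6130 -0.6470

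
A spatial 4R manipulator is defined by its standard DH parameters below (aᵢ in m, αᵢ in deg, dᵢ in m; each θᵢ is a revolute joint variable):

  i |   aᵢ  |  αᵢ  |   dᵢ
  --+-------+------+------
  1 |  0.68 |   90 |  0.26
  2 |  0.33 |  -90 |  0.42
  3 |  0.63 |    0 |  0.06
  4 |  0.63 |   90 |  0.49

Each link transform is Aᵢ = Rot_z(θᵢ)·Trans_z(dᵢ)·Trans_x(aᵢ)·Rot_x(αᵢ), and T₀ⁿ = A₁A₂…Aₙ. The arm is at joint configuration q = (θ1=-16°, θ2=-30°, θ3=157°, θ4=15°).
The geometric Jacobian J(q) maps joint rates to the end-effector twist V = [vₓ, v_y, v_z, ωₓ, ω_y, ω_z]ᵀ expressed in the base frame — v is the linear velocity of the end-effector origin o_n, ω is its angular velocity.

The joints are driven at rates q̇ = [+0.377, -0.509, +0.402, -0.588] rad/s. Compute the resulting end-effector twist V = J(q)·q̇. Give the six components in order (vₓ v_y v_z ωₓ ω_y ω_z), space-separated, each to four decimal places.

0.3976 -0.1580 0.2865 0.0509 0.5149 0.2159

o_n = [0.1668, -0.1375, 1.1732]
J₁: ẑ×o_n = [0.1375, 0.1668, -0.0000], ω = ẑ
J2: z=[-0.2756, -0.9613, 0.0000] o=[0.6537, -0.1874, 0.2600] → [-0.8778, 0.2517, -0.4817, -0.2756, -0.9613, 0.0000]
J3: z=[0.4806, -0.1378, 0.8660] o=[0.8126, -0.6699, 0.0950] → [-0.6097, -1.0775, 0.1669, 0.4806, -0.1378, 0.8660]
J4: z=[0.4806, -0.1378, 0.8660] o=[0.4265, -0.3031, 0.4369] → [-0.2450, -0.5788, 0.0438, 0.4806, -0.1378, 0.8660]
V = J·q̇ = [0.3976, -0.1580, 0.2865, 0.0509, 0.5149, 0.2159]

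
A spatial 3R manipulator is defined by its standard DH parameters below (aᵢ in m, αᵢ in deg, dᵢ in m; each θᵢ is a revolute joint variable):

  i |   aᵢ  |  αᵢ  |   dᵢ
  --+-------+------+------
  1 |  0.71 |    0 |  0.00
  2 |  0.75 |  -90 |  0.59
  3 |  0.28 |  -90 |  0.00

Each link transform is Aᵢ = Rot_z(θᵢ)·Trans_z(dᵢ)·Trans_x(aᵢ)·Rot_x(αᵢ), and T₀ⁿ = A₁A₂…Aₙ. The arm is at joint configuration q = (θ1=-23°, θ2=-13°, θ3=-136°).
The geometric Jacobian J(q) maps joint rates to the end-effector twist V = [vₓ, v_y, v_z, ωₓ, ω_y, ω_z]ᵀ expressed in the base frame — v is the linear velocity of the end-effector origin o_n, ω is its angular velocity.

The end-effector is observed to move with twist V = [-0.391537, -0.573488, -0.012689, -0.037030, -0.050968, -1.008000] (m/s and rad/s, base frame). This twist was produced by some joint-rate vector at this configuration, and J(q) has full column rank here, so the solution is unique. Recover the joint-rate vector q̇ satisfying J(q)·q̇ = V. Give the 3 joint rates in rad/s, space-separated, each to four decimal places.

-0.2040 -0.8040 -0.0630

o_n = [1.0974, -0.5999, 0.7845]
J₁: ẑ×o_n = [0.5999, 1.0974, -0.0000], ω = ẑ
J2: z=[0.0000, 0.0000, 1.0000] o=[0.6536, -0.2774, 0.0000] → [0.3225, 0.4438, -0.0000, 0.0000, 0.0000, 1.0000]
J3: z=[0.5878, 0.8090, 0.0000] o=[1.2603, -0.7183, 0.5900] → [0.1574, -0.1143, 0.2014, 0.5878, 0.8090, 0.0000]
q̇ = J⁺·V = [-0.2040, -0.8040, -0.0630]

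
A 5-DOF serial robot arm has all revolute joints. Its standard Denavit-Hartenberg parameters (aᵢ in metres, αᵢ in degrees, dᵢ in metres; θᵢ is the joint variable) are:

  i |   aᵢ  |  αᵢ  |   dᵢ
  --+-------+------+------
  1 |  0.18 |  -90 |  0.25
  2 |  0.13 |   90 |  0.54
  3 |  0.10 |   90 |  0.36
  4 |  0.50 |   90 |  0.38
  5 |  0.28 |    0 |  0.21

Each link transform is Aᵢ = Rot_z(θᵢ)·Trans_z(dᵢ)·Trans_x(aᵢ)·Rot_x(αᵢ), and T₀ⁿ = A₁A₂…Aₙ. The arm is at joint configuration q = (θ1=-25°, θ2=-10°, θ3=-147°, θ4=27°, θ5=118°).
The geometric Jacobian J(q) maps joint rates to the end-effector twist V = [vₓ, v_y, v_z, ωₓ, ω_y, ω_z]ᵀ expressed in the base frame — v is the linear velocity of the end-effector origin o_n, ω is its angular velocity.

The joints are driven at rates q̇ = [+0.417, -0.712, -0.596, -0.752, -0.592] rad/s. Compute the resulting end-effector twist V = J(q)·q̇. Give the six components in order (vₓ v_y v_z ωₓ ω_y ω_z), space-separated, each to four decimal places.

o_n = [-0.1413, 0.9274, 0.4720]
J₁: ẑ×o_n = [-0.9274, -0.1413, 0.0000], ω = ẑ
J2: z=[0.4226, 0.9063, 0.0000] o=[0.1631, -0.0761, 0.2500] → [0.2012, -0.0938, 0.7000, 0.4226, 0.9063, 0.0000]
J3: z=[-0.1574, 0.0734, 0.9848] o=[0.5074, 0.3592, 0.2726] → [-0.5449, -0.6075, -0.0418, -0.1574, 0.0734, 0.9848]
J4: z=[-0.1317, 0.9868, -0.0946] o=[0.3529, 0.3712, 0.6125] → [-0.0861, 0.0282, 0.4144, -0.1317, 0.9868, -0.0946]
J5: z=[-0.3041, -0.1310, -0.9436] o=[-0.1689, 0.6984, 0.7353] → [0.2506, -0.1061, -0.0660, -0.3041, -0.1310, -0.9436]
V = J·q̇ = [-0.2888, 0.4115, -0.7460, 0.0719, -1.3535, 0.4598]

-0.2888 0.4115 -0.7460 0.0719 -1.3535 0.4598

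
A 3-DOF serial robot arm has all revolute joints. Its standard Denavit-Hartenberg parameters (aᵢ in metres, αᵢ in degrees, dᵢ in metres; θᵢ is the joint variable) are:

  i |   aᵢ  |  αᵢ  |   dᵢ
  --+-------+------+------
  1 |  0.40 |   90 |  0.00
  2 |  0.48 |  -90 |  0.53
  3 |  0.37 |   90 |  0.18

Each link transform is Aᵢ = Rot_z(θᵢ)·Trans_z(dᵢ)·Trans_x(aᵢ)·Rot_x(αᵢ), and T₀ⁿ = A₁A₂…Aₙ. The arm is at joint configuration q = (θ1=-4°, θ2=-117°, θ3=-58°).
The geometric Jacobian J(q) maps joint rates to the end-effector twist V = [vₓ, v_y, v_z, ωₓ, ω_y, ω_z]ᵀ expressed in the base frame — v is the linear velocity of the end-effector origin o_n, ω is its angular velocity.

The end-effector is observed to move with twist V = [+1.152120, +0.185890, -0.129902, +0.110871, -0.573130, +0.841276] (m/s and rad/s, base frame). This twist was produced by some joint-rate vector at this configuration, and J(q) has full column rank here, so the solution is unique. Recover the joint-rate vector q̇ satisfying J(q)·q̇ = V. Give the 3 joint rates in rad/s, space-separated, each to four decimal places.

0.9180 0.5640 0.1690

o_n = [0.1940, -0.8594, -0.6841]
J₁: ẑ×o_n = [0.8594, 0.1940, -0.0000], ω = ẑ
J2: z=[-0.0698, -0.9976, 0.0000] o=[0.3990, -0.0279, 0.0000] → [0.6824, -0.0477, -0.1465, -0.0698, -0.9976, 0.0000]
J3: z=[0.8888, -0.0622, -0.4540] o=[0.1447, -0.5414, -0.4277] → [-0.1284, 0.2055, -0.2796, 0.8888, -0.0622, -0.4540]
q̇ = J⁺·V = [0.9180, 0.5640, 0.1690]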